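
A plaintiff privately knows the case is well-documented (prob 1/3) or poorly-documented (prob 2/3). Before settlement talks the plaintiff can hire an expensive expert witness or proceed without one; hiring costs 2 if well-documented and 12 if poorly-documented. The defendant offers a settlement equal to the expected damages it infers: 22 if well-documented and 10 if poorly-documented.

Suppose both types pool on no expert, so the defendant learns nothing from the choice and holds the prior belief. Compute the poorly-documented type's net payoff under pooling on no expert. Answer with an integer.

Pooled settlement = 1/3·22 + 2/3·10 = 14.
poorly-documented pays no cost for no expert, so net payoff = 14.

14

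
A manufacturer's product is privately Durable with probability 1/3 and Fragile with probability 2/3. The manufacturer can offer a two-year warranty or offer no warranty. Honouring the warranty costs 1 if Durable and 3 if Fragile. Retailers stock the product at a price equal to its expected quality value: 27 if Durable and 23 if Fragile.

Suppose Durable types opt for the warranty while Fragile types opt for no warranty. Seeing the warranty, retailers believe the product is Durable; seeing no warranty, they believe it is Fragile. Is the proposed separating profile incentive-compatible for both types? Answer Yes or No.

No

Under these beliefs, the warranty earns price 27 and no warranty earns price 23.
Durable: the warranty nets 27 − 1 = 26; no warranty nets 23. Durable prefers the warranty.
Fragile: the warranty nets 27 − 3 = 24; no warranty nets 23. Fragile would deviate to the warranty.
Fragile has a profitable deviation, so the profile is not an equilibrium.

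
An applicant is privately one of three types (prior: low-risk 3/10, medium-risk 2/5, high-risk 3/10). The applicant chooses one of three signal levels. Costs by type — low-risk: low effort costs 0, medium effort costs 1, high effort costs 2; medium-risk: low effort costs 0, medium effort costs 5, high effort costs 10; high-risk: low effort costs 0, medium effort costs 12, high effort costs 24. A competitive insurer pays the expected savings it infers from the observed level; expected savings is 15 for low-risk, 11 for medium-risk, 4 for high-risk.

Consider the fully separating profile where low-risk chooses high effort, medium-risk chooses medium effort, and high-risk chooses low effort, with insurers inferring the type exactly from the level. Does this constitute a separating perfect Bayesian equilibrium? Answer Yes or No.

Separating rebates: high effort → 15, medium effort → 11, low effort → 4.
low-risk (assigned high effort): low effort: 4 − 0 = 4; medium effort: 11 − 1 = 10; high effort: 15 − 2 = 13. low-risk stays.
medium-risk (assigned medium effort): low effort: 4 − 0 = 4; medium effort: 11 − 5 = 6; high effort: 15 − 10 = 5. medium-risk stays.
high-risk (assigned low effort): low effort: 4 − 0 = 4; medium effort: 11 − 12 = -1; high effort: 15 − 24 = -9. high-risk stays.
Every type prefers its assigned level; separation holds.

Yes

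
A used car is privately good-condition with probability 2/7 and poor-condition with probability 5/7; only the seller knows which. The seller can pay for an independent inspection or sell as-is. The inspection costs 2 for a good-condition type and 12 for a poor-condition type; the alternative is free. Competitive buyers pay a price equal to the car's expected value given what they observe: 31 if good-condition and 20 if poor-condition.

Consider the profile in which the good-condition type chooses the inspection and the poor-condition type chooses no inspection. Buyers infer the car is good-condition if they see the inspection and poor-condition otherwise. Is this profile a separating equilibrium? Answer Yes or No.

Yes

Under these beliefs, the inspection earns price 31 and no inspection earns price 20.
good-condition: the inspection nets 31 − 2 = 29; no inspection nets 20. good-condition prefers the inspection.
poor-condition: the inspection nets 31 − 12 = 19; no inspection nets 20. poor-condition prefers no inspection.
Neither type deviates, so the separating profile is an equilibrium.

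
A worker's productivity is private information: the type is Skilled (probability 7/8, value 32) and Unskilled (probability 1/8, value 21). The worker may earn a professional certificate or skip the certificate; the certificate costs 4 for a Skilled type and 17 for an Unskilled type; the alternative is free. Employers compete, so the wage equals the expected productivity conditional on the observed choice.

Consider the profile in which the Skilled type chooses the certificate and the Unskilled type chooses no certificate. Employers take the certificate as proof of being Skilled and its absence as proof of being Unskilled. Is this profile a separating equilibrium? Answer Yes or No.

Yes

Under these beliefs, the certificate earns wage 32 and no certificate earns wage 21.
Skilled: the certificate nets 32 − 4 = 28; no certificate nets 21. Skilled prefers the certificate.
Unskilled: the certificate nets 32 − 17 = 15; no certificate nets 21. Unskilled prefers no certificate.
Neither type deviates, so the separating profile is an equilibrium.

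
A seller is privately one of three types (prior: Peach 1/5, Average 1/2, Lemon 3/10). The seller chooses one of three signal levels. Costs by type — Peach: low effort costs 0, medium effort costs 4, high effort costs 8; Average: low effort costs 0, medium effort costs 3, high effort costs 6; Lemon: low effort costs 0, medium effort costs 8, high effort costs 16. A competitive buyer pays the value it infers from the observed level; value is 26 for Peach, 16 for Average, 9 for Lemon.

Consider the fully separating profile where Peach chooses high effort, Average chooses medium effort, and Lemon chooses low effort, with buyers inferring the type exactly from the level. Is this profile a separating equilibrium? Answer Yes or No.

No

Separating prices: high effort → 26, medium effort → 16, low effort → 9.
Peach (assigned high effort): low effort: 9 − 0 = 9; medium effort: 16 − 4 = 12; high effort: 26 − 8 = 18. Peach stays.
Average (assigned medium effort): low effort: 9 − 0 = 9; medium effort: 16 − 3 = 13; high effort: 26 − 6 = 20. Average prefers high effort.
Lemon (assigned low effort): low effort: 9 − 0 = 9; medium effort: 16 − 8 = 8; high effort: 26 − 16 = 10. Lemon prefers high effort.
At least one type deviates; the separating profile fails.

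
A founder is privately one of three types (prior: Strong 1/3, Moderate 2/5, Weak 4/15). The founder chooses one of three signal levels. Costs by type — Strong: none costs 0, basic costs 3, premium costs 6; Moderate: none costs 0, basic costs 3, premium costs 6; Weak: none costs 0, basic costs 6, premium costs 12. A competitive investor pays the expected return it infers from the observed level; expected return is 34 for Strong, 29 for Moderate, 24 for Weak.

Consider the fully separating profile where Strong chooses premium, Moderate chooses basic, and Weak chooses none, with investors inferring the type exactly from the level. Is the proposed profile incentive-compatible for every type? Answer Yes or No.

No

Separating valuations: premium → 34, basic → 29, none → 24.
Strong (assigned premium): none: 24 − 0 = 24; basic: 29 − 3 = 26; premium: 34 − 6 = 28. Strong stays.
Moderate (assigned basic): none: 24 − 0 = 24; basic: 29 − 3 = 26; premium: 34 − 6 = 28. Moderate prefers premium.
Weak (assigned none): none: 24 − 0 = 24; basic: 29 − 6 = 23; premium: 34 − 12 = 22. Weak stays.
At least one type deviates; the separating profile fails.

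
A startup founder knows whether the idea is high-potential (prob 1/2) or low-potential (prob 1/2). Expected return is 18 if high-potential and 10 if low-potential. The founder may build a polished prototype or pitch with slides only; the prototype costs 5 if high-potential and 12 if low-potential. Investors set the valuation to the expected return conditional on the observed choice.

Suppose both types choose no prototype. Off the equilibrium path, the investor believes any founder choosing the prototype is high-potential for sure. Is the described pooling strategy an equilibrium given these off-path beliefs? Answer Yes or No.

On path, the investor holds the prior and pays 1/2·18 + 1/2·10 = 14. Off path (the prototype), believing high-potential, it pays 18.
high-potential: no prototype nets 14; the prototype nets 18 − 5 = 13. high-potential stays.
low-potential: no prototype nets 14; the prototype nets 18 − 12 = 6. low-potential stays.
No type deviates, so pooling is sustained.

Yes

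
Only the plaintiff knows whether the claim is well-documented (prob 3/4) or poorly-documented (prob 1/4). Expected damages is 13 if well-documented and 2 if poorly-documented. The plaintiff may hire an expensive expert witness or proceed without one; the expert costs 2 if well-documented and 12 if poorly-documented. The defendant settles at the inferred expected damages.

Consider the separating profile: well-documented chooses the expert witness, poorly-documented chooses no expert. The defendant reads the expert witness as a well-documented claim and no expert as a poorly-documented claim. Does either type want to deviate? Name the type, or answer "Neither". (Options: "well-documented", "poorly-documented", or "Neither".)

Neither

The expert witness pays 13; no expert pays 2.
well-documented: assigned the expert witness, nets 13 − 2 = 11; deviating to no expert nets 2.
poorly-documented: assigned no expert, nets 2; deviating to the expert witness nets 13 − 12 = 1.
Both types strictly prefer their assigned action; no profitable deviation.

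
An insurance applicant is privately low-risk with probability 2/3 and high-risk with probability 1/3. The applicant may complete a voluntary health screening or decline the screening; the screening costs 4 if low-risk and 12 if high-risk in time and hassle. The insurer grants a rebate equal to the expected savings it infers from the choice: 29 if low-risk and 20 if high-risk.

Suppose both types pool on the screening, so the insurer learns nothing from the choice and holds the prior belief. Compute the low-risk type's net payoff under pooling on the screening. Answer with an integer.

22

Pooled rebate = 2/3·29 + 1/3·20 = 26.
low-risk pays cost 4 for the screening, so net payoff = 26 − 4 = 22.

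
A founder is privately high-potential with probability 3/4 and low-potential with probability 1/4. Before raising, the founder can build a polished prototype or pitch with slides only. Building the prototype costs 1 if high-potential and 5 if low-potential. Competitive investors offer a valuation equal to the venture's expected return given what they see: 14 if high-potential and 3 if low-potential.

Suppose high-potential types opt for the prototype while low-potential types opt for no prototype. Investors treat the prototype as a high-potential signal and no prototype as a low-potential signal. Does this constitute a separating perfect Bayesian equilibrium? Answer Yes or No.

No

Under these beliefs, the prototype earns valuation 14 and no prototype earns valuation 3.
high-potential: the prototype nets 14 − 1 = 13; no prototype nets 3. high-potential prefers the prototype.
low-potential: the prototype nets 14 − 5 = 9; no prototype nets 3. low-potential would deviate to the prototype.
low-potential has a profitable deviation, so the profile is not an equilibrium.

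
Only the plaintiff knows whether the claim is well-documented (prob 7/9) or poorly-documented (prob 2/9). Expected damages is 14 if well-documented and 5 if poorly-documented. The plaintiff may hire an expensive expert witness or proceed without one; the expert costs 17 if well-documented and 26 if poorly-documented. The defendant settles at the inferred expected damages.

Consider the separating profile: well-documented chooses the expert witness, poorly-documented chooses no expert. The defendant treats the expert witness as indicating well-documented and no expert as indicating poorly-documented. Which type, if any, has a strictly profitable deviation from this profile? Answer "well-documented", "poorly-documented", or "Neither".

well-documented

The expert witness pays 14; no expert pays 5.
well-documented: assigned the expert witness, nets 14 − 17 = -3; deviating to no expert nets 5.
poorly-documented: assigned no expert, nets 5; deviating to the expert witness nets 14 − 26 = -12.
The well-documented type gains 8 by deviating.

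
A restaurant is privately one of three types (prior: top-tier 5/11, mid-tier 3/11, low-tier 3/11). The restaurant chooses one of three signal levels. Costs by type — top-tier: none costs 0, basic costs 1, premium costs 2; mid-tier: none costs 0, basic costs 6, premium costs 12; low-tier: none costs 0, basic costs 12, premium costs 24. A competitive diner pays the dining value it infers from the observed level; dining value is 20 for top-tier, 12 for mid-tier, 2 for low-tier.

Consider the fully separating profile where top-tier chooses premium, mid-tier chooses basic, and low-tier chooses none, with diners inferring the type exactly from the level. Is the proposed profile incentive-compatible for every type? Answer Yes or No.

No

Separating price premiums: premium → 20, basic → 12, none → 2.
top-tier (assigned premium): none: 2 − 0 = 2; basic: 12 − 1 = 11; premium: 20 − 2 = 18. top-tier stays.
mid-tier (assigned basic): none: 2 − 0 = 2; basic: 12 − 6 = 6; premium: 20 − 12 = 8. mid-tier prefers premium.
low-tier (assigned none): none: 2 − 0 = 2; basic: 12 − 12 = 0; premium: 20 − 24 = -4. low-tier stays.
At least one type deviates; the separating profile fails.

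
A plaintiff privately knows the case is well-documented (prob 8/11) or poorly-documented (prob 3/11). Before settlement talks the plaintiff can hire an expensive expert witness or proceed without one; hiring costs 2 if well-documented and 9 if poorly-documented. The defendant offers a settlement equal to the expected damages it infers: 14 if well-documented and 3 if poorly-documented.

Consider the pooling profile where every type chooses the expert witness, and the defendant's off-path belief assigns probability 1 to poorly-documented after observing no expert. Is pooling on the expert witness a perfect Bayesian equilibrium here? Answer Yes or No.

No

On path, the defendant holds the prior and pays 8/11·14 + 3/11·3 = 11. Off path (no expert), believing poorly-documented, it pays 3.
well-documented: the expert witness nets 11 − 2 = 9; no expert nets 3. well-documented stays.
poorly-documented: the expert witness nets 11 − 9 = 2; no expert nets 3. poorly-documented would deviate.
A type deviates, so pooling fails.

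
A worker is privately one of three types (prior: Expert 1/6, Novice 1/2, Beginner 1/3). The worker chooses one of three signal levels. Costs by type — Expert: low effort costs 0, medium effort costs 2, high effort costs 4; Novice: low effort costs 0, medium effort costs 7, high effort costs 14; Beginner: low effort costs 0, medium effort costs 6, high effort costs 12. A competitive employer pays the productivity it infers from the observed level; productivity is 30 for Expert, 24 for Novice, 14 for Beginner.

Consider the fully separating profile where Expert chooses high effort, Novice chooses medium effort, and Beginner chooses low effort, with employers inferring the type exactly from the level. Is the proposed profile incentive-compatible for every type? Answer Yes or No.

Separating wages: high effort → 30, medium effort → 24, low effort → 14.
Expert (assigned high effort): low effort: 14 − 0 = 14; medium effort: 24 − 2 = 22; high effort: 30 − 4 = 26. Expert stays.
Novice (assigned medium effort): low effort: 14 − 0 = 14; medium effort: 24 − 7 = 17; high effort: 30 − 14 = 16. Novice stays.
Beginner (assigned low effort): low effort: 14 − 0 = 14; medium effort: 24 − 6 = 18; high effort: 30 − 12 = 18. Beginner prefers medium effort.
At least one type deviates; the separating profile fails.

No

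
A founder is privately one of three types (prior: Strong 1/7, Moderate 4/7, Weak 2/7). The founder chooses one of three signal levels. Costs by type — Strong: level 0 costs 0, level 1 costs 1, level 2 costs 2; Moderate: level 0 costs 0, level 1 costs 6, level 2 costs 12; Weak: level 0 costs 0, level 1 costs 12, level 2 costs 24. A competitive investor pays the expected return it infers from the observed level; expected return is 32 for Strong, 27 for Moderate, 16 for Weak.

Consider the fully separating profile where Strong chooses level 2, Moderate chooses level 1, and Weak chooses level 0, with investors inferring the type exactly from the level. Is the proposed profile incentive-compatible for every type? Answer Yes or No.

Yes

Separating valuations: level 2 → 32, level 1 → 27, level 0 → 16.
Strong (assigned level 2): level 0: 16 − 0 = 16; level 1: 27 − 1 = 26; level 2: 32 − 2 = 30. Strong stays.
Moderate (assigned level 1): level 0: 16 − 0 = 16; level 1: 27 − 6 = 21; level 2: 32 − 12 = 20. Moderate stays.
Weak (assigned level 0): level 0: 16 − 0 = 16; level 1: 27 − 12 = 15; level 2: 32 − 24 = 8. Weak stays.
Every type prefers its assigned level; separation holds.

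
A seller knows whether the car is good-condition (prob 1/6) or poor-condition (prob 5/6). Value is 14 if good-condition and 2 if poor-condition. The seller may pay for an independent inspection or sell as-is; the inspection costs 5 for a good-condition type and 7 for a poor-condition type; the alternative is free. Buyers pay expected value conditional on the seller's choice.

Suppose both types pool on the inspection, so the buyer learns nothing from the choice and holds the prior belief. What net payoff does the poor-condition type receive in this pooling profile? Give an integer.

Pooled price = 1/6·14 + 5/6·2 = 4.
poor-condition pays cost 7 for the inspection, so net payoff = 4 − 7 = -3.

-3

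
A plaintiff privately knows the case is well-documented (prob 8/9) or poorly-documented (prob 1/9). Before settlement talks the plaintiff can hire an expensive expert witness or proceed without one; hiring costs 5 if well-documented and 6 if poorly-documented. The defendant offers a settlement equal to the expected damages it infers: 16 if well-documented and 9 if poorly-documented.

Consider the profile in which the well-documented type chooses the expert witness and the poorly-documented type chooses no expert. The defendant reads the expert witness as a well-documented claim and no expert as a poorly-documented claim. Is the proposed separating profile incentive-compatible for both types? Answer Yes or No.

No

Under these beliefs, the expert witness earns settlement 16 and no expert earns settlement 9.
well-documented: the expert witness nets 16 − 5 = 11; no expert nets 9. well-documented prefers the expert witness.
poorly-documented: the expert witness nets 16 − 6 = 10; no expert nets 9. poorly-documented would deviate to the expert witness.
poorly-documented has a profitable deviation, so the profile is not an equilibrium.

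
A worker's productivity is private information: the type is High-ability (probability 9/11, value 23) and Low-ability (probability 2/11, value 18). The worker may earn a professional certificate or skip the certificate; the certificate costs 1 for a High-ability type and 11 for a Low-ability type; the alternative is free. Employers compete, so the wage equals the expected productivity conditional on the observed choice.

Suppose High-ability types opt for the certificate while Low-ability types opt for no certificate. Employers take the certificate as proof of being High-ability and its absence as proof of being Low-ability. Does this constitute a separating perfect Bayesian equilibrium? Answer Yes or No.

Under these beliefs, the certificate earns wage 23 and no certificate earns wage 18.
High-ability: the certificate nets 23 − 1 = 22; no certificate nets 18. High-ability prefers the certificate.
Low-ability: the certificate nets 23 − 11 = 12; no certificate nets 18. Low-ability prefers no certificate.
Neither type deviates, so the separating profile is an equilibrium.

Yes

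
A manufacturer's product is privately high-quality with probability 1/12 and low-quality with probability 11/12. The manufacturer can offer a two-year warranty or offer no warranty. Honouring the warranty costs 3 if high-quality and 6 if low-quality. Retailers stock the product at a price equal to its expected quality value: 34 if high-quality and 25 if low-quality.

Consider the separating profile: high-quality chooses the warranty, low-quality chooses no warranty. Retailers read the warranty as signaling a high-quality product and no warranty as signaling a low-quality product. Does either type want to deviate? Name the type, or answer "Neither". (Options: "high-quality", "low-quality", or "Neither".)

The warranty pays 34; no warranty pays 25.
high-quality: assigned the warranty, nets 34 − 3 = 31; deviating to no warranty nets 25.
low-quality: assigned no warranty, nets 25; deviating to the warranty nets 34 − 6 = 28.
The low-quality type gains 3 by deviating.

low-quality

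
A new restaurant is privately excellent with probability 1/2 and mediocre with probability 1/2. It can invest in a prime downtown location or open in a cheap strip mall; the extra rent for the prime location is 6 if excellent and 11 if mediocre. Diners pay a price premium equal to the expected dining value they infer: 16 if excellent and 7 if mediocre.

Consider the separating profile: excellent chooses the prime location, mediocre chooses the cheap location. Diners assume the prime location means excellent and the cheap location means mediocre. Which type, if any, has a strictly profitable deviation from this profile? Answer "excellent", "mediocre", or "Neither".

Neither

The prime location pays 16; the cheap location pays 7.
excellent: assigned the prime location, nets 16 − 6 = 10; deviating to the cheap location nets 7.
mediocre: assigned the cheap location, nets 7; deviating to the prime location nets 16 − 11 = 5.
Both types strictly prefer their assigned action; no profitable deviation.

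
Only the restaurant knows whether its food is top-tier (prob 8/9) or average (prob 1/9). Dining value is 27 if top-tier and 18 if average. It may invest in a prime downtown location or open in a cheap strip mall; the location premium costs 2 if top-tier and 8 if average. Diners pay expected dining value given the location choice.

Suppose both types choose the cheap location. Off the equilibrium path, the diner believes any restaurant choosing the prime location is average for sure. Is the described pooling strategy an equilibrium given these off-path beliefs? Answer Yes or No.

On path, the diner holds the prior and pays 8/9·27 + 1/9·18 = 26. Off path (the prime location), believing average, it pays 18.
top-tier: the cheap location nets 26; the prime location nets 18 − 2 = 16. top-tier stays.
average: the cheap location nets 26; the prime location nets 18 − 8 = 10. average stays.
No type deviates, so pooling is sustained.

Yes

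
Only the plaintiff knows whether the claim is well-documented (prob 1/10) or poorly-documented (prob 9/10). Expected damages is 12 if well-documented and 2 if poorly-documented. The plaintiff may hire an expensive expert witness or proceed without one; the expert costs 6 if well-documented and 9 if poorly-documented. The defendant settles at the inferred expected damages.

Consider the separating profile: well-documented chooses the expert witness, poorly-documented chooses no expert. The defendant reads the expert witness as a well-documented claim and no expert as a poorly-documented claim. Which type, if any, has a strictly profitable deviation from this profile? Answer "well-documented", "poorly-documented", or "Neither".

poorly-documented

The expert witness pays 12; no expert pays 2.
well-documented: assigned the expert witness, nets 12 − 6 = 6; deviating to no expert nets 2.
poorly-documented: assigned no expert, nets 2; deviating to the expert witness nets 12 − 9 = 3.
The poorly-documented type gains 1 by deviating.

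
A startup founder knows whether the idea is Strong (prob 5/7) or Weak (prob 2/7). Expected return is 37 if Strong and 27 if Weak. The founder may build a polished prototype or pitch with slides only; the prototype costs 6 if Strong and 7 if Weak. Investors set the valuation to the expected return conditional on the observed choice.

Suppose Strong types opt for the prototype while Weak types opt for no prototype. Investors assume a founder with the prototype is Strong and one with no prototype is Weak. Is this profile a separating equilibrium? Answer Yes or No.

Under these beliefs, the prototype earns valuation 37 and no prototype earns valuation 27.
Strong: the prototype nets 37 − 6 = 31; no prototype nets 27. Strong prefers the prototype.
Weak: the prototype nets 37 − 7 = 30; no prototype nets 27. Weak would deviate to the prototype.
Weak has a profitable deviation, so the profile is not an equilibrium.

No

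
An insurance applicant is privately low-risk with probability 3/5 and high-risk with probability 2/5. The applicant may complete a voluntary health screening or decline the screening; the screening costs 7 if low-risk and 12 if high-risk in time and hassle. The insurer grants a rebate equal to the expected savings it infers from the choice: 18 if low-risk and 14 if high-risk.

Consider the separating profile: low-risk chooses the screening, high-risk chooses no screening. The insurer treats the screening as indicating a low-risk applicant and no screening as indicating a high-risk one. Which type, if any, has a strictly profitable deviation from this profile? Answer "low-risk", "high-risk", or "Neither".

low-risk

The screening pays 18; no screening pays 14.
low-risk: assigned the screening, nets 18 − 7 = 11; deviating to no screening nets 14.
high-risk: assigned no screening, nets 14; deviating to the screening nets 18 − 12 = 6.
The low-risk type gains 3 by deviating.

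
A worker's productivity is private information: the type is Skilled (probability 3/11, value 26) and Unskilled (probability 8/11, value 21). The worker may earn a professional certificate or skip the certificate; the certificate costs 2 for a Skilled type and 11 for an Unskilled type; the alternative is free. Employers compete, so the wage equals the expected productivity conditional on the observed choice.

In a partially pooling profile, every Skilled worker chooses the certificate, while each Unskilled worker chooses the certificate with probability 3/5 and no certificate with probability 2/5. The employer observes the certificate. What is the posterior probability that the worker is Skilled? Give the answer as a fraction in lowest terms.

5/13

P(the certificate) = (3/11)·1 + (8/11)·(3/5) = 39/55.
By Bayes' rule, P(Skilled | the certificate) = (3/11) / (39/55) = 5/13.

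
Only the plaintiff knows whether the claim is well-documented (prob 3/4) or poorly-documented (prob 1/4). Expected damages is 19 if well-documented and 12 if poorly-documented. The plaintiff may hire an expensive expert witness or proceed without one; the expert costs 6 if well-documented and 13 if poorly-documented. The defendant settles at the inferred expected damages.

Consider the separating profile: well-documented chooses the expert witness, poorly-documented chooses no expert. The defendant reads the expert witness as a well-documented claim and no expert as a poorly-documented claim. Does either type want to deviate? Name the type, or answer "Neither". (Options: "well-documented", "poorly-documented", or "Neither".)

The expert witness pays 19; no expert pays 12.
well-documented: assigned the expert witness, nets 19 − 6 = 13; deviating to no expert nets 12.
poorly-documented: assigned no expert, nets 12; deviating to the expert witness nets 19 − 13 = 6.
Both types strictly prefer their assigned action; no profitable deviation.

Neither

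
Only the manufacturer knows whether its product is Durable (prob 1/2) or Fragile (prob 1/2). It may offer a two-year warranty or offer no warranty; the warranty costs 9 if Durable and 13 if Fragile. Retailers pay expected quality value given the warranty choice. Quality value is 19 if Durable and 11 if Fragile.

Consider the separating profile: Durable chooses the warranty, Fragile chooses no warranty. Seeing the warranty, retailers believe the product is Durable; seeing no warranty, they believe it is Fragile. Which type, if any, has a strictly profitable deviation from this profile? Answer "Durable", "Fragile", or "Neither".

The warranty pays 19; no warranty pays 11.
Durable: assigned the warranty, nets 19 − 9 = 10; deviating to no warranty nets 11.
Fragile: assigned no warranty, nets 11; deviating to the warranty nets 19 − 13 = 6.
The Durable type gains 1 by deviating.

Durable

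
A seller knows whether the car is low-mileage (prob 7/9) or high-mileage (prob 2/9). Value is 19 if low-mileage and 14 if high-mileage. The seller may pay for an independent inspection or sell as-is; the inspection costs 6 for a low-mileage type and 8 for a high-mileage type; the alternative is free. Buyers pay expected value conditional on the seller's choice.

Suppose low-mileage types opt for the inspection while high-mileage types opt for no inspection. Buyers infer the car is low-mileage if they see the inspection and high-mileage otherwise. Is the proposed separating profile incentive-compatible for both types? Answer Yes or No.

No

Under these beliefs, the inspection earns price 19 and no inspection earns price 14.
low-mileage: the inspection nets 19 − 6 = 13; no inspection nets 14. low-mileage would deviate to no inspection.
high-mileage: the inspection nets 19 − 8 = 11; no inspection nets 14. high-mileage prefers no inspection.
low-mileage has a profitable deviation, so the profile is not an equilibrium.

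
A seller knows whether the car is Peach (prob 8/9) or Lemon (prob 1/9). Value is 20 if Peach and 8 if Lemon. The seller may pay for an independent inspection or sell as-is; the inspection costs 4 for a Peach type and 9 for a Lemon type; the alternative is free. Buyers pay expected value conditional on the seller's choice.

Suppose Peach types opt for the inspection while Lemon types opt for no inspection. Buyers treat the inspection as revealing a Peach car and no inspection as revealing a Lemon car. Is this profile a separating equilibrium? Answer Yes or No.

No

Under these beliefs, the inspection earns price 20 and no inspection earns price 8.
Peach: the inspection nets 20 − 4 = 16; no inspection nets 8. Peach prefers the inspection.
Lemon: the inspection nets 20 − 9 = 11; no inspection nets 8. Lemon would deviate to the inspection.
Lemon has a profitable deviation, so the profile is not an equilibrium.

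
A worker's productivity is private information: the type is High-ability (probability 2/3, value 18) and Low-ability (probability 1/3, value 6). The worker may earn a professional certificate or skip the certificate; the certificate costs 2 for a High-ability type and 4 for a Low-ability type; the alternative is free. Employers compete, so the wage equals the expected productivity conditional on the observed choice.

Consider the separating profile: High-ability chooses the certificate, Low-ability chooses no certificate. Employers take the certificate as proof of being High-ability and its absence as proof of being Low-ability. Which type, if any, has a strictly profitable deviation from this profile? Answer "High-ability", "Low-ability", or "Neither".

The certificate pays 18; no certificate pays 6.
High-ability: assigned the certificate, nets 18 − 2 = 16; deviating to no certificate nets 6.
Low-ability: assigned no certificate, nets 6; deviating to the certificate nets 18 − 4 = 14.
The Low-ability type gains 8 by deviating.

Low-ability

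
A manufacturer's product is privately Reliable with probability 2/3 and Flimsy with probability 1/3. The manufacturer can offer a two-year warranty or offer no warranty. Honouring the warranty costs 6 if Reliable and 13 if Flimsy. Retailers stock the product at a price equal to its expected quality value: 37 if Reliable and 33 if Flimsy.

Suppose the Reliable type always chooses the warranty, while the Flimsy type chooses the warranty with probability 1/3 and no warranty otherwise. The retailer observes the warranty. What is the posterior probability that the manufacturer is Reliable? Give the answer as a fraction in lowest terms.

6/7

P(the warranty) = (2/3)·1 + (1/3)·(1/3) = 7/9.
By Bayes' rule, P(Reliable | the warranty) = (2/3) / (7/9) = 6/7.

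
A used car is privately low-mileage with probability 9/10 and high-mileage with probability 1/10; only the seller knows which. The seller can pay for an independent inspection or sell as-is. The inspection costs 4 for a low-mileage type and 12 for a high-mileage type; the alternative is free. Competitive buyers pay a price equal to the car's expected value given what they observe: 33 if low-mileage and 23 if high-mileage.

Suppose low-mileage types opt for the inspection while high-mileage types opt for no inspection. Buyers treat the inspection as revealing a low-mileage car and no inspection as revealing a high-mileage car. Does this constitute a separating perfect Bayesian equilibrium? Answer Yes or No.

Under these beliefs, the inspection earns price 33 and no inspection earns price 23.
low-mileage: the inspection nets 33 − 4 = 29; no inspection nets 23. low-mileage prefers the inspection.
high-mileage: the inspection nets 33 − 12 = 21; no inspection nets 23. high-mileage prefers no inspection.
Neither type deviates, so the separating profile is an equilibrium.

Yes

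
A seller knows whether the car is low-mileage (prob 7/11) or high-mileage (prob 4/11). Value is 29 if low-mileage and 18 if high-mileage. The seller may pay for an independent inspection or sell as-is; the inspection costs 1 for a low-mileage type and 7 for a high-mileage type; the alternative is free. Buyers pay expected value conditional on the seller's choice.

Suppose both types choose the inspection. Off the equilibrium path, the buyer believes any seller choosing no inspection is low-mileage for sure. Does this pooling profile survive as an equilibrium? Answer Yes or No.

On path, the buyer holds the prior and pays 7/11·29 + 4/11·18 = 25. Off path (no inspection), believing low-mileage, it pays 29.
low-mileage: the inspection nets 25 − 1 = 24; no inspection nets 29. low-mileage would deviate.
high-mileage: the inspection nets 25 − 7 = 18; no inspection nets 29. high-mileage would deviate.
A type deviates, so pooling fails.

No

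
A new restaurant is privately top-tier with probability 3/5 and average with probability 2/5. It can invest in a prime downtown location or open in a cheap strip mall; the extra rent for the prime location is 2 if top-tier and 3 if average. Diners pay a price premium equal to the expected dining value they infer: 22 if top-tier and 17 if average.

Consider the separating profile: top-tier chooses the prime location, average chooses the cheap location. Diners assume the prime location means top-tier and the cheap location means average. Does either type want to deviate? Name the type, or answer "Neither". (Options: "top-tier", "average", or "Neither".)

average

The prime location pays 22; the cheap location pays 17.
top-tier: assigned the prime location, nets 22 − 2 = 20; deviating to the cheap location nets 17.
average: assigned the cheap location, nets 17; deviating to the prime location nets 22 − 3 = 19.
The average type gains 2 by deviating.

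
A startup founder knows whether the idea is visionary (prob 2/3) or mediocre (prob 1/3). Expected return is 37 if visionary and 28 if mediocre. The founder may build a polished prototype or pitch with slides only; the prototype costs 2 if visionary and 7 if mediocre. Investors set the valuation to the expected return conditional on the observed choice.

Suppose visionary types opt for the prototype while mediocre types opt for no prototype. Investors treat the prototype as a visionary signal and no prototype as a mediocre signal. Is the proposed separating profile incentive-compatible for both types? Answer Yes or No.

Under these beliefs, the prototype earns valuation 37 and no prototype earns valuation 28.
visionary: the prototype nets 37 − 2 = 35; no prototype nets 28. visionary prefers the prototype.
mediocre: the prototype nets 37 − 7 = 30; no prototype nets 28. mediocre would deviate to the prototype.
mediocre has a profitable deviation, so the profile is not an equilibrium.

No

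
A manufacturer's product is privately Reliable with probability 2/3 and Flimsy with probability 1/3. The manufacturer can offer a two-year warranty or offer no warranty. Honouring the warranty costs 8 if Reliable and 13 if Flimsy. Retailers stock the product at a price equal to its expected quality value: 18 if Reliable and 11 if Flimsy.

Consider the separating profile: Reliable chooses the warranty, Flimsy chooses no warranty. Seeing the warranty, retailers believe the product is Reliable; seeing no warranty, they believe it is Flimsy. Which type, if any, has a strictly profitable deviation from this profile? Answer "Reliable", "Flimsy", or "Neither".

The warranty pays 18; no warranty pays 11.
Reliable: assigned the warranty, nets 18 − 8 = 10; deviating to no warranty nets 11.
Flimsy: assigned no warranty, nets 11; deviating to the warranty nets 18 − 13 = 5.
The Reliable type gains 1 by deviating.

Reliable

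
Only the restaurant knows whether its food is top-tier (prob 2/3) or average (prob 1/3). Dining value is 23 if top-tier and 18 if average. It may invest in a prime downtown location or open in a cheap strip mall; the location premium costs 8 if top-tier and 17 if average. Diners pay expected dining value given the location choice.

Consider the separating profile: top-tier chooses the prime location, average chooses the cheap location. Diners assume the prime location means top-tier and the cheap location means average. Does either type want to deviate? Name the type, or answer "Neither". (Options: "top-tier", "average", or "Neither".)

top-tier

The prime location pays 23; the cheap location pays 18.
top-tier: assigned the prime location, nets 23 − 8 = 15; deviating to the cheap location nets 18.
average: assigned the cheap location, nets 18; deviating to the prime location nets 23 − 17 = 6.
The top-tier type gains 3 by deviating.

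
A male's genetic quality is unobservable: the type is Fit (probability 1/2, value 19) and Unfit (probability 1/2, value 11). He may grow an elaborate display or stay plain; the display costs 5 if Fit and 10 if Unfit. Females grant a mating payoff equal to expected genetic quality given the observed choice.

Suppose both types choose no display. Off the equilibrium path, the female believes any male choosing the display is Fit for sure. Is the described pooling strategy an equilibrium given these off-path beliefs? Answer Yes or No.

Yes

On path, the female holds the prior and pays 1/2·19 + 1/2·11 = 15. Off path (the display), believing Fit, it pays 19.
Fit: no display nets 15; the display nets 19 − 5 = 14. Fit stays.
Unfit: no display nets 15; the display nets 19 − 10 = 9. Unfit stays.
No type deviates, so pooling is sustained.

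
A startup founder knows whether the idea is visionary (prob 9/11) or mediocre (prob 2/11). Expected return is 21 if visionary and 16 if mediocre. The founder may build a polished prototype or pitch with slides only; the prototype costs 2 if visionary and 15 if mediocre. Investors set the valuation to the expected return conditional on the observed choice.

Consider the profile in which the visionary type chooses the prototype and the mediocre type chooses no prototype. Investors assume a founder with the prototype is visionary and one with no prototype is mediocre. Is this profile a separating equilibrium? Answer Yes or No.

Yes

Under these beliefs, the prototype earns valuation 21 and no prototype earns valuation 16.
visionary: the prototype nets 21 − 2 = 19; no prototype nets 16. visionary prefers the prototype.
mediocre: the prototype nets 21 − 15 = 6; no prototype nets 16. mediocre prefers no prototype.
Neither type deviates, so the separating profile is an equilibrium.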